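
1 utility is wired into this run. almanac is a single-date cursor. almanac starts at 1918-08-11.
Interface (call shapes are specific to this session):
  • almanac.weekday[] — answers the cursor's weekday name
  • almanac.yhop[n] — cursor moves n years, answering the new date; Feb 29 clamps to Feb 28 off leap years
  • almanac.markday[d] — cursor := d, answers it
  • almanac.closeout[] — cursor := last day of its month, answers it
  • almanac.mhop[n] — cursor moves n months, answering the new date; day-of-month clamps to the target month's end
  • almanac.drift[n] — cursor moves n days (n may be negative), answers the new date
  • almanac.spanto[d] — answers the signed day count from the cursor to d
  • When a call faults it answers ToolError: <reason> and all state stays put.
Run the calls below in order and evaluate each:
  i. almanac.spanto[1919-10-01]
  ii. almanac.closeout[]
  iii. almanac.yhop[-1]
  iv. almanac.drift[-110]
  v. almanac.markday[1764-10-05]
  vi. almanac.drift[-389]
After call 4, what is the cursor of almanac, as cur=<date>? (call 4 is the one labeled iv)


Answer: cur=1917-05-13

Derivation:
Calling almanac.spanto(1919-10-01), — result: 416.
Calling almanac.closeout, → 1918-08-31.
I use almanac.yhop(-1), and see 1917-08-31.
Now I run almanac.drift(-110), yielding 1917-05-13.
I try almanac.markday(1764-10-05), giving 1764-10-05.
Next I call almanac.drift(-389), and get 1763-09-12.


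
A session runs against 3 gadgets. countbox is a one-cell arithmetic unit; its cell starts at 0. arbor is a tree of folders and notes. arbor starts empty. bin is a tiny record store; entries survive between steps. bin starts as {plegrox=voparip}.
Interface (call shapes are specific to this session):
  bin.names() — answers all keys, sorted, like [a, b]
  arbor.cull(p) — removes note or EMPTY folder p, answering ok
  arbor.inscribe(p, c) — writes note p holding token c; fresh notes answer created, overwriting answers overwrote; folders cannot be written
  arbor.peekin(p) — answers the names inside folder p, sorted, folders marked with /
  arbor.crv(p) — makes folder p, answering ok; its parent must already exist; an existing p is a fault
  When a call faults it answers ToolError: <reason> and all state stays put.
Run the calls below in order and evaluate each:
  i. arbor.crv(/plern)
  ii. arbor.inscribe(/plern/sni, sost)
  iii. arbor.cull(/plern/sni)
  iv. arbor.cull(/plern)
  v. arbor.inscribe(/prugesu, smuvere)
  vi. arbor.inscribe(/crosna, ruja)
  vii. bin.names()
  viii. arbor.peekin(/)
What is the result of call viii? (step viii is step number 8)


Answer: [crosna, prugesu]

Derivation:
;; 1. arbor.crv(p='/plern') -> ok
;; 2. arbor.inscribe(p='/plern/sni', c='sost') -> created
;; 3. arbor.cull(p='/plern/sni') -> ok
;; 4. arbor.cull(p='/plern') -> ok
;; 5. arbor.inscribe(p='/prugesu', c='smuvere') -> created
;; 6. arbor.inscribe(p='/crosna', c='ruja') -> created
;; 7. bin.names() -> [plegrox]
;; 8. arbor.peekin(p='/') -> [crosna, prugesu]


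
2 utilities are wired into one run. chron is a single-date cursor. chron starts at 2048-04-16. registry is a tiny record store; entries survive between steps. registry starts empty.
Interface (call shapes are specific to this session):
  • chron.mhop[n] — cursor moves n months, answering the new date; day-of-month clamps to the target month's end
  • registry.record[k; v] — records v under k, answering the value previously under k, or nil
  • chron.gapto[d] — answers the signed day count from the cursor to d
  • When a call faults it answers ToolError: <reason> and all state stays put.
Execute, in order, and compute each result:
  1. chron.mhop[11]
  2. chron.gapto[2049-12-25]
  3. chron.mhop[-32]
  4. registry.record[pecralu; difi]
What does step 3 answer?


·→ chron.mhop(11)
·← 2049-03-16
·→ chron.gapto(2049-12-25)
·← 284
·→ chron.mhop(-32)
·← 2046-07-16
·→ registry.record(pecralu, difi)
·← nil

Answer: 2046-07-16


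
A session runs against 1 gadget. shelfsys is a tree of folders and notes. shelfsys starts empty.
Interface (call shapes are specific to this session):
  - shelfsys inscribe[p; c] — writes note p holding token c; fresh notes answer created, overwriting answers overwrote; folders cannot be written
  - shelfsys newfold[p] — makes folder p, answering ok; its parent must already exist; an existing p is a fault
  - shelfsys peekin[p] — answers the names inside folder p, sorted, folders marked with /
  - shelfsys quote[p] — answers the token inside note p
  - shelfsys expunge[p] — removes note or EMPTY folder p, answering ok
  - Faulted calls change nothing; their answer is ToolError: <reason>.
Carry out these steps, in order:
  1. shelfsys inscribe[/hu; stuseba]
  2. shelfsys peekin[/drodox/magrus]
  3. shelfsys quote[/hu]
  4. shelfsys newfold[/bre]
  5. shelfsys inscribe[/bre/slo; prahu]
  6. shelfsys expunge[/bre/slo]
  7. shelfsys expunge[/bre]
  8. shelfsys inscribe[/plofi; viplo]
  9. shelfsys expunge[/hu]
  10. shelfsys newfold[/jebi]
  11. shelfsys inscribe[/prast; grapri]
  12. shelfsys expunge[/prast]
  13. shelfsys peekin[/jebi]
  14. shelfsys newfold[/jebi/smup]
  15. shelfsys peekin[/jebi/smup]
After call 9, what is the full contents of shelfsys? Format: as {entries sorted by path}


Answer: {plofi=viplo}

Derivation:
Invoking shelfsys inscribe with p: /hu, c: stuseba, and see created.
I use shelfsys peekin with p: /drodox/magrus, and see ToolError: not found.
Using shelfsys quote with p: /hu, — result: stuseba.
I run shelfsys newfold with p: /bre, yielding ok.
I use shelfsys inscribe with p: /bre/slo, c: prahu, and observe created.
I invoke shelfsys expunge with p: /bre/slo, which returns ok.
Then shelfsys expunge with p: /bre, and get ok.
I invoke shelfsys inscribe with p: /plofi, c: viplo, → created.
I run shelfsys expunge with p: /hu, and observe ok.
I use shelfsys newfold with p: /jebi, which returns ok.
I run shelfsys inscribe with p: /prast, c: grapri, which returns created.
I invoke shelfsys expunge with p: /prast, and see ok.
I call shelfsys peekin with p: /jebi, and see [].
Now I run shelfsys newfold with p: /jebi/smup, and see ok.
I invoke shelfsys peekin with p: /jebi/smup, and observe [].


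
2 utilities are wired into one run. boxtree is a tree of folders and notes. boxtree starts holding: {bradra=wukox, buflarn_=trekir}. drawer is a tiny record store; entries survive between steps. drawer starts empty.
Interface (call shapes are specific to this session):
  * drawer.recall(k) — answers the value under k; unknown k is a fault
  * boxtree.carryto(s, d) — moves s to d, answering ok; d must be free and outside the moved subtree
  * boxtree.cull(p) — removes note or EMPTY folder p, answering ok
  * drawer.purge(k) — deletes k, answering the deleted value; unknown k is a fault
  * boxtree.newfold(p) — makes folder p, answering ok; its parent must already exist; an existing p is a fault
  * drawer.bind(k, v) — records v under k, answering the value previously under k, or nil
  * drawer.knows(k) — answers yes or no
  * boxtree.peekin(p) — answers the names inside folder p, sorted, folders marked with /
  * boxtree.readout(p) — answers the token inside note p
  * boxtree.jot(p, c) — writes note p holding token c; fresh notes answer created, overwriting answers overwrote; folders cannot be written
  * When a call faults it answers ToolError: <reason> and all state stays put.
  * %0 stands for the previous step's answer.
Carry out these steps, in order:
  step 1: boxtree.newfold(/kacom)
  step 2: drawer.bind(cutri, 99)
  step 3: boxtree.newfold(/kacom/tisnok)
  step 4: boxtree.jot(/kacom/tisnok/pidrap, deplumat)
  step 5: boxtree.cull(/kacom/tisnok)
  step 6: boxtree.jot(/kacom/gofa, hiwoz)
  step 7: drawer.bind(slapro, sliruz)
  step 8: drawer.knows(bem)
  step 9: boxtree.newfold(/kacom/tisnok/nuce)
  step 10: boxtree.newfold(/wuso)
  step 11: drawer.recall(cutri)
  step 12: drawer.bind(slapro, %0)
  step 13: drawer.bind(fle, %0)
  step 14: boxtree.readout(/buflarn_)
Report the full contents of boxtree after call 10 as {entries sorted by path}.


Answer: {bradra=wukox, buflarn_=trekir, kacom/, kacom/gofa=hiwoz, kacom/tisnok/, kacom/tisnok/nuce/, kacom/tisnok/pidrap=deplumat, wuso/}

Derivation:
CALL boxtree.newfold[p: /kacom]
RET  ok
CALL drawer.bind[k: cutri; v: 99]
RET  nil
CALL boxtree.newfold[p: /kacom/tisnok]
RET  ok
CALL boxtree.jot[p: /kacom/tisnok/pidrap; c: deplumat]
RET  created
CALL boxtree.cull[p: /kacom/tisnok]
RET  ToolError: not empty
CALL boxtree.jot[p: /kacom/gofa; c: hiwoz]
RET  created
CALL drawer.bind[k: slapro; v: sliruz]
RET  nil
CALL drawer.knows[k: bem]
RET  no
CALL boxtree.newfold[p: /kacom/tisnok/nuce]
RET  ok
CALL boxtree.newfold[p: /wuso]
RET  ok
CALL drawer.recall[k: cutri]
RET  99
CALL drawer.bind[k: slapro; v: %0]
RET  sliruz
CALL drawer.bind[k: fle; v: %0]
RET  nil
CALL boxtree.readout[p: /buflarn_]
RET  trekir


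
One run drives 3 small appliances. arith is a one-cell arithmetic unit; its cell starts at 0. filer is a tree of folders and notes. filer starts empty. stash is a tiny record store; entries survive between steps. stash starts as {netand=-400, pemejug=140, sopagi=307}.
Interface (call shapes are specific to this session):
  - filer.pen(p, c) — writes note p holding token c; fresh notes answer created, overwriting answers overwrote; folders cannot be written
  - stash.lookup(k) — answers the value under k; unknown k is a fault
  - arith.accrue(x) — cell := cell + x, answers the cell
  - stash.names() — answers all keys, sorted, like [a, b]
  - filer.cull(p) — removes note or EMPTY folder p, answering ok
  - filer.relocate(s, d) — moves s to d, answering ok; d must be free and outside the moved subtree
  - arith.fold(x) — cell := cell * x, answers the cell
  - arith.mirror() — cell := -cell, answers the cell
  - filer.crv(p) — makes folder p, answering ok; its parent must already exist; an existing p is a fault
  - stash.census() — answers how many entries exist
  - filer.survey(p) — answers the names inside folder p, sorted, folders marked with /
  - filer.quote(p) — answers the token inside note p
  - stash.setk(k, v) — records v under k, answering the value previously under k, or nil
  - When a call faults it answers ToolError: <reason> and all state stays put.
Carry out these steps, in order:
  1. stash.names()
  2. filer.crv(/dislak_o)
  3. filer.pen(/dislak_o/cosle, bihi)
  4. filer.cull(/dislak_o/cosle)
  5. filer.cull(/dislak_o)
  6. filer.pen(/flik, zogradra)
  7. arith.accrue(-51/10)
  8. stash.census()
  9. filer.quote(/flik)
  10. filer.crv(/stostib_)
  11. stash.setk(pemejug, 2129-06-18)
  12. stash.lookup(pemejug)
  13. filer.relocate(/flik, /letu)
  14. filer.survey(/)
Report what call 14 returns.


Answer: [letu, stostib_/]

Derivation:
-- names() => [netand, pemejug, sopagi]
-- crv(p: /dislak_o) => ok
-- pen(p: /dislak_o/cosle, c: bihi) => created
-- cull(p: /dislak_o/cosle) => ok
-- cull(p: /dislak_o) => ok
-- pen(p: /flik, c: zogradra) => created
-- accrue(x: -51/10) => -51/10
-- census() => 3
-- quote(p: /flik) => zogradra
-- crv(p: /stostib_) => ok
-- setk(k: pemejug, v: 2129-06-18) => 140
-- lookup(k: pemejug) => 2129-06-18
-- relocate(s: /flik, d: /letu) => ok
-- survey(p: /) => [letu, stostib_/]


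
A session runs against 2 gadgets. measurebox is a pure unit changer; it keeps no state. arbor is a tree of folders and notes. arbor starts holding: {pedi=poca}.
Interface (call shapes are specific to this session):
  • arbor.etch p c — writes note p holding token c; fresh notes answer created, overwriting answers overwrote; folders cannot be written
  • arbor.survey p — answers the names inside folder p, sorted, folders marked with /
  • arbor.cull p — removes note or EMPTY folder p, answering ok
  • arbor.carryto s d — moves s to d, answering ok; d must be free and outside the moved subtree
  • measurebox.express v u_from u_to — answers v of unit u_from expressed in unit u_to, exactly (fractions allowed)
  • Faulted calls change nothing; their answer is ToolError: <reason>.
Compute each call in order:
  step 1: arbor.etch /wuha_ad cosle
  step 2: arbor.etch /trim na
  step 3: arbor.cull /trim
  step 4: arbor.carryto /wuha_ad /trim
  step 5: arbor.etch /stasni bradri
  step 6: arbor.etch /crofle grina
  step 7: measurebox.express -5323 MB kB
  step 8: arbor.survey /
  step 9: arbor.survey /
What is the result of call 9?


Answer: [crofle, pedi, stasni, trim]

Derivation:
>>> arbor.etch p=/wuha_ad c=cosle
  created
>>> arbor.etch p=/trim c=na
  created
>>> arbor.cull p=/trim
  ok
>>> arbor.carryto s=/wuha_ad d=/trim
  ok
>>> arbor.etch p=/stasni c=bradri
  created
>>> arbor.etch p=/crofle c=grina
  created
>>> measurebox.express v=-5323 u_from=MB u_to=kB
  -5323000
>>> arbor.survey p=/
  [crofle, pedi, stasni, trim]
>>> arbor.survey p=/
  [crofle, pedi, stasni, trim]


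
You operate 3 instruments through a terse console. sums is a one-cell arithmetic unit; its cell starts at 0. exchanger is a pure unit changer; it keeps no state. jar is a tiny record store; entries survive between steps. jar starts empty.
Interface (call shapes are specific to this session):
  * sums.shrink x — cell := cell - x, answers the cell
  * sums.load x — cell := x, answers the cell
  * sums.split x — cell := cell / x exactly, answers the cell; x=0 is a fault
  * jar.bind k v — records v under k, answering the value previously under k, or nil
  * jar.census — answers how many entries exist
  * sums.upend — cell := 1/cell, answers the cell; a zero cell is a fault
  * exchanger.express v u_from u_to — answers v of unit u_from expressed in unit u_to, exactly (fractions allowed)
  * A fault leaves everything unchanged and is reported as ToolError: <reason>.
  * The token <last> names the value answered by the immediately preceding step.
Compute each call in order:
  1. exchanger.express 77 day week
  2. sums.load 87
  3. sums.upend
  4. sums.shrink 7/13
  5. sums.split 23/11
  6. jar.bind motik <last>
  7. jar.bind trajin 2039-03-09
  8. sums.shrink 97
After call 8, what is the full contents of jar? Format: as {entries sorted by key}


[in] express 77 day week
[out] 11
[in] load 87
[out] 87
[in] upend
[out] 1/87
[in] shrink 7/13
[out] -596/1131
[in] split 23/11
[out] -6556/26013
[in] bind motik <last>
[out] nil
[in] bind trajin 2039-03-09
[out] nil
[in] shrink 97
[out] -2529817/26013

Answer: {motik=-6556/26013, trajin=2039-03-09}


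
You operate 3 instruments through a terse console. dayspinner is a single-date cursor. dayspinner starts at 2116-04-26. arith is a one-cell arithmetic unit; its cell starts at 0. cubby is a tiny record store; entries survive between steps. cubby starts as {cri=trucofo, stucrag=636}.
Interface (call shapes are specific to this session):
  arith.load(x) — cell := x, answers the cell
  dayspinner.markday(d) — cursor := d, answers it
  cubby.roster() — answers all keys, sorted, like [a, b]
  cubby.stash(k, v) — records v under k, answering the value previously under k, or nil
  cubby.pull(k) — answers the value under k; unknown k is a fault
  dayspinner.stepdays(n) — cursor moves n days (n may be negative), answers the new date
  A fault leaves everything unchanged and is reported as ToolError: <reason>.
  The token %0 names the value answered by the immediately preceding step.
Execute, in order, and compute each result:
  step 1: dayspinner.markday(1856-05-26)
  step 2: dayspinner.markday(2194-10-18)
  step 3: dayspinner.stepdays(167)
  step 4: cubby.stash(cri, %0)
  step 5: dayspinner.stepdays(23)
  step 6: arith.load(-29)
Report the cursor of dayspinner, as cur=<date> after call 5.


Step: dayspinner.markday[d=1856-05-26]
Result: 1856-05-26
Step: dayspinner.markday[d=2194-10-18]
Result: 2194-10-18
Step: dayspinner.stepdays[n=167]
Result: 2195-04-03
Step: cubby.stash[k=cri; v=%0]
Result: trucofo
Step: dayspinner.stepdays[n=23]
Result: 2195-04-26
Step: arith.load[x=-29]
Result: -29

Answer: cur=2195-04-26


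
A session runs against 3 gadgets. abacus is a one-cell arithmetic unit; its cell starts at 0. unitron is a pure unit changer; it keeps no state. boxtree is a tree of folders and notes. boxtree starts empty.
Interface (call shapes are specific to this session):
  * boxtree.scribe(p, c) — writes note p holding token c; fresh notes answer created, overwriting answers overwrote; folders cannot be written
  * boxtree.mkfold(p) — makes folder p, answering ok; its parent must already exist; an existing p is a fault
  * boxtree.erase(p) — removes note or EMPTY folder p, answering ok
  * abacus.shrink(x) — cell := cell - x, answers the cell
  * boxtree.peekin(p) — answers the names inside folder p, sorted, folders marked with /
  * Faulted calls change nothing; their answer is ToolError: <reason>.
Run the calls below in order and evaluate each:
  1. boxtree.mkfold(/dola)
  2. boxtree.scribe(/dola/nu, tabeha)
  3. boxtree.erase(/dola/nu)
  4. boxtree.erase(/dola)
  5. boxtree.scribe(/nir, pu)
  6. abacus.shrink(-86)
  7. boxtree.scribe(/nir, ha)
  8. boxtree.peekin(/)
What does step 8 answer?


Answer: [nir]

Derivation:
$ mkfold p: /dola
:: ok
$ scribe p: /dola/nu c: tabeha
:: created
$ erase p: /dola/nu
:: ok
$ erase p: /dola
:: ok
$ scribe p: /nir c: pu
:: created
$ shrink x: -86
:: 86
$ scribe p: /nir c: ha
:: overwrote
$ peekin p: /
:: [nir]


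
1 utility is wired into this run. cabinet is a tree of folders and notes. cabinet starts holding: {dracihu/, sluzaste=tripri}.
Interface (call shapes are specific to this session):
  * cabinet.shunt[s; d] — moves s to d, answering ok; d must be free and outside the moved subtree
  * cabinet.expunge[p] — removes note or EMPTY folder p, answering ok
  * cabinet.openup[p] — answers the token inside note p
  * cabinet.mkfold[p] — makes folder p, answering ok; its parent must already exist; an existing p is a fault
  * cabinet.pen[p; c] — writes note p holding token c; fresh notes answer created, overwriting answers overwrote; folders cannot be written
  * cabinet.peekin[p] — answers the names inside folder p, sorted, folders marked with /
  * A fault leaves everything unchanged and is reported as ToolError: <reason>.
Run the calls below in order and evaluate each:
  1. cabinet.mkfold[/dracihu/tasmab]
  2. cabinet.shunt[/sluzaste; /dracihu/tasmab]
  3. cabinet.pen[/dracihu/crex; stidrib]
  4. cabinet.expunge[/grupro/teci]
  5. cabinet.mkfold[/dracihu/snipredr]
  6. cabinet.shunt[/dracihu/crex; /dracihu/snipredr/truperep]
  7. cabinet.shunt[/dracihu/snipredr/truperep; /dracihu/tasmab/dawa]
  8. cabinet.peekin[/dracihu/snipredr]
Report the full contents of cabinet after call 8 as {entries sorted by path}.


# 1. cabinet.mkfold(p: /dracihu/tasmab) => ok
# 2. cabinet.shunt(s: /sluzaste, d: /dracihu/tasmab) => ToolError: exists
# 3. cabinet.pen(p: /dracihu/crex, c: stidrib) => created
# 4. cabinet.expunge(p: /grupro/teci) => ToolError: not found
# 5. cabinet.mkfold(p: /dracihu/snipredr) => ok
# 6. cabinet.shunt(s: /dracihu/crex, d: /dracihu/snipredr/truperep) => ok
# 7. cabinet.shunt(s: /dracihu/snipredr/truperep, d: /dracihu/tasmab/dawa) => ok
# 8. cabinet.peekin(p: /dracihu/snipredr) => []

Answer: {dracihu/, dracihu/snipredr/, dracihu/tasmab/, dracihu/tasmab/dawa=stidrib, sluzaste=tripri}


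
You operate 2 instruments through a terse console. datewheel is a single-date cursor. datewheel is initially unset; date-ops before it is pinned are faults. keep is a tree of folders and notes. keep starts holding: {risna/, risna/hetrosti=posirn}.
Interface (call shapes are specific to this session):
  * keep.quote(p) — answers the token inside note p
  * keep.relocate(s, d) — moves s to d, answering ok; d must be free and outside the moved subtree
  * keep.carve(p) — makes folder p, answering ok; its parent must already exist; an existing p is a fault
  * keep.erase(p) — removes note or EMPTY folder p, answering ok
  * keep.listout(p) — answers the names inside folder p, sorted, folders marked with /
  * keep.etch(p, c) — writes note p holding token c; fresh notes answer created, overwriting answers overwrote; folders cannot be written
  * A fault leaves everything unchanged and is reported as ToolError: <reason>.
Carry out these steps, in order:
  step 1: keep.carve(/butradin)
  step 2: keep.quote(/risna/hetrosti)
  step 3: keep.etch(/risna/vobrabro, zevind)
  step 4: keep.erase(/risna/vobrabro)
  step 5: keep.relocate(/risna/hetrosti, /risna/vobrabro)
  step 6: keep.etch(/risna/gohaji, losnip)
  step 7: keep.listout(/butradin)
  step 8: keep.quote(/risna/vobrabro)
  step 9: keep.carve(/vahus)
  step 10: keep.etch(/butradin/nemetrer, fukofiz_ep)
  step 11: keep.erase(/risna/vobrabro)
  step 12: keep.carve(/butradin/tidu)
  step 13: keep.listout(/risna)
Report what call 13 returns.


Act: keep.carve[p: /butradin]
Obs: ok
Act: keep.quote[p: /risna/hetrosti]
Obs: posirn
Act: keep.etch[p: /risna/vobrabro; c: zevind]
Obs: created
Act: keep.erase[p: /risna/vobrabro]
Obs: ok
Act: keep.relocate[s: /risna/hetrosti; d: /risna/vobrabro]
Obs: ok
Act: keep.etch[p: /risna/gohaji; c: losnip]
Obs: created
Act: keep.listout[p: /butradin]
Obs: []
Act: keep.quote[p: /risna/vobrabro]
Obs: posirn
Act: keep.carve[p: /vahus]
Obs: ok
Act: keep.etch[p: /butradin/nemetrer; c: fukofiz_ep]
Obs: created
Act: keep.erase[p: /risna/vobrabro]
Obs: ok
Act: keep.carve[p: /butradin/tidu]
Obs: ok
Act: keep.listout[p: /risna]
Obs: [gohaji]

Answer: [gohaji]


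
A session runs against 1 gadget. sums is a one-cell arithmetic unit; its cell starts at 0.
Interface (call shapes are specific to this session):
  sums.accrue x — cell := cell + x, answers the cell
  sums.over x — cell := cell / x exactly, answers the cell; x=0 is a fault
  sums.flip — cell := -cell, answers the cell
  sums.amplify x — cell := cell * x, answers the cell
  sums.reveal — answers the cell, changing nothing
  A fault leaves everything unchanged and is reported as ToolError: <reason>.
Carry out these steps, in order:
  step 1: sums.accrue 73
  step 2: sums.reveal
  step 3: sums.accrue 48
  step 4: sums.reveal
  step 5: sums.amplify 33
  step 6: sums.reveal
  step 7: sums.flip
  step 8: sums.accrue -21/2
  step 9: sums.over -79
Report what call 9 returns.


I try accrue with x: 73, giving 73.
Invoking reveal, which returns 73.
I try accrue with x: 48, → 121.
Calling reveal(): 121.
Then amplify with x: 33, which returns 3993.
Then reveal, — result: 3993.
Next I call flip, — result: -3993.
Now I run accrue with x: -21/2, and see -8007/2.
I call over with x: -79, and see 8007/158.

Answer: 8007/158


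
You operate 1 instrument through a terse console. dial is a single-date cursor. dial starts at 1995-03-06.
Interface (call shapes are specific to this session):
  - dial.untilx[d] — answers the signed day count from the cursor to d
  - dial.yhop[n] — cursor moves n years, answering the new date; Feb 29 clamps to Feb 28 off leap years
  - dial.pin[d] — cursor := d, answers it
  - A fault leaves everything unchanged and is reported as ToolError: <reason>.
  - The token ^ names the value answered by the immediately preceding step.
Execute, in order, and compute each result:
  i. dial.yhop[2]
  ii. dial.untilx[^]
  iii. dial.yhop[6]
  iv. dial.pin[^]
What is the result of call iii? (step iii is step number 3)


I call yhop passing n→2, and observe 1997-03-06.
Next I call untilx passing d→^: 0.
I invoke yhop passing n→6, giving 2003-03-06.
Using pin passing d→^, giving 2003-03-06.

Answer: 2003-03-06


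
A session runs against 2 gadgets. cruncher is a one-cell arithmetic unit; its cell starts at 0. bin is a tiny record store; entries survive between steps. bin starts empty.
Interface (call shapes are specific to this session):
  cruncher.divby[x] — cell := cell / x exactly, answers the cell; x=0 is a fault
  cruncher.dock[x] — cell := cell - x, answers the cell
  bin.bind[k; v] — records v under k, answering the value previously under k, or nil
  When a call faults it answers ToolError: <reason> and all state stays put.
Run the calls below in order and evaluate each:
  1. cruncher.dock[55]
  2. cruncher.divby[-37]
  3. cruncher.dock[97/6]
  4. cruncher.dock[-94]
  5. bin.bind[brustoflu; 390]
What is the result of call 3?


Next I call cruncher.dock passing x: 55, which returns -55.
I use cruncher.divby passing x: -37, giving 55/37.
I use cruncher.dock passing x: 97/6: -3259/222.
Then cruncher.dock passing x: -94, giving 17609/222.
Using bin.bind passing k: brustoflu, v: 390, and get nil.

Answer: -3259/222


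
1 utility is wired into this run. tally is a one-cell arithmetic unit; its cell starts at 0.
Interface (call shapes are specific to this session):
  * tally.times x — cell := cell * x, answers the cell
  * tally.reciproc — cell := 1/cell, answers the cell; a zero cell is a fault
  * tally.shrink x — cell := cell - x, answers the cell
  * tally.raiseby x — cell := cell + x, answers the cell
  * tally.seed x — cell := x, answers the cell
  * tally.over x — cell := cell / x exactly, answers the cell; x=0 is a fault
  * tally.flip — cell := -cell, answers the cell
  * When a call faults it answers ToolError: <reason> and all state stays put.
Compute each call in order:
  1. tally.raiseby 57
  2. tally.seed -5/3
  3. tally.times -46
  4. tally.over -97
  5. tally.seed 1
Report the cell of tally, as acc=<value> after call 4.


Answer: acc=-230/291

Derivation:
> tally.raiseby x=57
[out] 57
> tally.seed x=-5/3
[out] -5/3
> tally.times x=-46
[out] 230/3
> tally.over x=-97
[out] -230/291
> tally.seed x=1
[out] 1


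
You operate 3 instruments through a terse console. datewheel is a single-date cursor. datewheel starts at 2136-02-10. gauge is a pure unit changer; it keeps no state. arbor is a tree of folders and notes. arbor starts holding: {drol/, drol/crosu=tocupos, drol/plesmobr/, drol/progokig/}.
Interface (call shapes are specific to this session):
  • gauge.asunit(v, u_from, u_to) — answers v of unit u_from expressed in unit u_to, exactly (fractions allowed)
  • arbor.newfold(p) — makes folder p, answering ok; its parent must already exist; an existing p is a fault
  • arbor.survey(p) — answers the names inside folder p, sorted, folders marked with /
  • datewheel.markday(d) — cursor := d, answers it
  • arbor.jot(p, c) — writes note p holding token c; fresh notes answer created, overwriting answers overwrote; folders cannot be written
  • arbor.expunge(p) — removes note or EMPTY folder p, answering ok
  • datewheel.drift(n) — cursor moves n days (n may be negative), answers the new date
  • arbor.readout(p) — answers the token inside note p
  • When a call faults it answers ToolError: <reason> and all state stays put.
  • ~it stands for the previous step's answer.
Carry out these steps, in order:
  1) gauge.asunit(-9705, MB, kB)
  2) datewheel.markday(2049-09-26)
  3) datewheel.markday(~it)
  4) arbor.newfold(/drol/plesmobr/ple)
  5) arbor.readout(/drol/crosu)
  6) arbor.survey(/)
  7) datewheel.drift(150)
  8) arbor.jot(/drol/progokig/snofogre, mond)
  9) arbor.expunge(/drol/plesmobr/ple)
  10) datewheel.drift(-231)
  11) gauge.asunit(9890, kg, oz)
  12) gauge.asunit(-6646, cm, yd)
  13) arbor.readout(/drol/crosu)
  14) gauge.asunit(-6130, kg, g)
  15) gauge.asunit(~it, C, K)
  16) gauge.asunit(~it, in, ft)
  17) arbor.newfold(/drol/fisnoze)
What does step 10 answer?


·→ asunit(-9705, MB, kB)
·← -9705000
·→ markday(2049-09-26)
·← 2049-09-26
·→ markday(~it)
·← 2049-09-26
·→ newfold(/drol/plesmobr/ple)
·← ok
·→ readout(/drol/crosu)
·← tocupos
·→ survey(/)
·← [drol/]
·→ drift(150)
·← 2050-02-23
·→ jot(/drol/progokig/snofogre, mond)
·← created
·→ expunge(/drol/plesmobr/ple)
·← ok
·→ drift(-231)
·← 2049-07-07
·→ asunit(9890, kg, oz)
·← 15824000000000/45359237
·→ asunit(-6646, cm, yd)
·← -83075/1143
·→ readout(/drol/crosu)
·← tocupos
·→ asunit(-6130, kg, g)
·← -6130000
·→ asunit(~it, C, K)
·← -122594537/20
·→ asunit(~it, in, ft)
·← -122594537/240
·→ newfold(/drol/fisnoze)
·← ok

Answer: 2049-07-07


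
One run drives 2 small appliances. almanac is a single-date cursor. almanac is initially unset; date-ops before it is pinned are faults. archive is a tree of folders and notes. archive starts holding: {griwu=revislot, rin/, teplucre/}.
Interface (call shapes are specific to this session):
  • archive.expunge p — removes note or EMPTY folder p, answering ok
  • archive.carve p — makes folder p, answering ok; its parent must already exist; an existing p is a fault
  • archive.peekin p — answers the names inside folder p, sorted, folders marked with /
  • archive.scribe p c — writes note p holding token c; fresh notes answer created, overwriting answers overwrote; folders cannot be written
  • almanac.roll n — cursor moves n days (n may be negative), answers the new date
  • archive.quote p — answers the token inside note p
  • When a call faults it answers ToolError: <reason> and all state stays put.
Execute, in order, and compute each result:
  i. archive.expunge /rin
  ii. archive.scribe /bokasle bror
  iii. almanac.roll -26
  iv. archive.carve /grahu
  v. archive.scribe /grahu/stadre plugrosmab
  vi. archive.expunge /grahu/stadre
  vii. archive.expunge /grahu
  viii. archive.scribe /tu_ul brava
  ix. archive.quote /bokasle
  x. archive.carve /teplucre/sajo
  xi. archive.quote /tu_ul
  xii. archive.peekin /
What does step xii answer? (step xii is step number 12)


→ archive.expunge(p: /rin)
← ok
→ archive.scribe(p: /bokasle, c: bror)
← created
→ almanac.roll(n: -26)
← ToolError: no date set
→ archive.carve(p: /grahu)
← ok
→ archive.scribe(p: /grahu/stadre, c: plugrosmab)
← created
→ archive.expunge(p: /grahu/stadre)
← ok
→ archive.expunge(p: /grahu)
← ok
→ archive.scribe(p: /tu_ul, c: brava)
← created
→ archive.quote(p: /bokasle)
← bror
→ archive.carve(p: /teplucre/sajo)
← ok
→ archive.quote(p: /tu_ul)
← brava
→ archive.peekin(p: /)
← [bokasle, griwu, teplucre/, tu_ul]

Answer: [bokasle, griwu, teplucre/, tu_ul]


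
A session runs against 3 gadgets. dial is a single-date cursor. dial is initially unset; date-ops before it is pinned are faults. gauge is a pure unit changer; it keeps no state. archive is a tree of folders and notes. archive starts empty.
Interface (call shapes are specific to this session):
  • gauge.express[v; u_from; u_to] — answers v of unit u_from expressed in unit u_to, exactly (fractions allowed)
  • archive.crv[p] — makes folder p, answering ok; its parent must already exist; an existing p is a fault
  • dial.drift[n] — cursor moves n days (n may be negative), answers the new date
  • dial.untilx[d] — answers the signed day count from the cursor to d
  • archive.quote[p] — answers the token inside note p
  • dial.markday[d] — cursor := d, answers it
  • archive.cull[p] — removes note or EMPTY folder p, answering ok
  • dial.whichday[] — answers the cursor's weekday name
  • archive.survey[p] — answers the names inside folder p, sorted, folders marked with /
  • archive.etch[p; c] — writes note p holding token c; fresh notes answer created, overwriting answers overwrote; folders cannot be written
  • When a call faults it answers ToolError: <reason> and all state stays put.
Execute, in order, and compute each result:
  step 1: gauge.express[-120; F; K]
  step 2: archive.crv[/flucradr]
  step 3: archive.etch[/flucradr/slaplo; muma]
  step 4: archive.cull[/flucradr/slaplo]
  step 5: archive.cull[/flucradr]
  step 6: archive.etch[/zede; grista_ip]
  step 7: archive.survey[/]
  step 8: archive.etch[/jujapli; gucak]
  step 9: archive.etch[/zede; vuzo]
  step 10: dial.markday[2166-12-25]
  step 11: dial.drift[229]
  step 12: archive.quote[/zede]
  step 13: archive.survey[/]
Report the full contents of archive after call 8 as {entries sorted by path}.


Do: gauge.express[v=-120; u_from=F; u_to=K]
See: 33967/180
Do: archive.crv[p=/flucradr]
See: ok
Do: archive.etch[p=/flucradr/slaplo; c=muma]
See: created
Do: archive.cull[p=/flucradr/slaplo]
See: ok
Do: archive.cull[p=/flucradr]
See: ok
Do: archive.etch[p=/zede; c=grista_ip]
See: created
Do: archive.survey[p=/]
See: [zede]
Do: archive.etch[p=/jujapli; c=gucak]
See: created
Do: archive.etch[p=/zede; c=vuzo]
See: overwrote
Do: dial.markday[d=2166-12-25]
See: 2166-12-25
Do: dial.drift[n=229]
See: 2167-08-11
Do: archive.quote[p=/zede]
See: vuzo
Do: archive.survey[p=/]
See: [jujapli, zede]

Answer: {jujapli=gucak, zede=grista_ip}


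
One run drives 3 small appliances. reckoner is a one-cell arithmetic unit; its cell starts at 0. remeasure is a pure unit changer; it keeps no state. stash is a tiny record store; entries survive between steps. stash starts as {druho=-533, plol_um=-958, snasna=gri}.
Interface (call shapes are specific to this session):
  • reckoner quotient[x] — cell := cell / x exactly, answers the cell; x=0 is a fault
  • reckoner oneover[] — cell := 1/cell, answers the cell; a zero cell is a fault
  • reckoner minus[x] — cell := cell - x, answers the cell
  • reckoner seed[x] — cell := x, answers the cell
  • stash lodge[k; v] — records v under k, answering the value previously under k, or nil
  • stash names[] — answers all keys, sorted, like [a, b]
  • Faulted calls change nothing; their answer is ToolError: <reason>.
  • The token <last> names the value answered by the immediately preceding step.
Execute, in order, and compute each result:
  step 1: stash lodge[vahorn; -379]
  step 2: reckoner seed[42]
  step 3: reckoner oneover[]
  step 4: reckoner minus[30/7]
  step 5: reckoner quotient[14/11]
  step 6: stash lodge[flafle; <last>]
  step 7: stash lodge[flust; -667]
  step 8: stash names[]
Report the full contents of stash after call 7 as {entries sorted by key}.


-> stash lodge(k→vahorn, v→-379)
<- nil
-> reckoner seed(x→42)
<- 42
-> reckoner oneover()
<- 1/42
-> reckoner minus(x→30/7)
<- -179/42
-> reckoner quotient(x→14/11)
<- -1969/588
-> stash lodge(k→flafle, v→<last>)
<- nil
-> stash lodge(k→flust, v→-667)
<- nil
-> stash names()
<- [druho, flafle, flust, plol_um, snasna, vahorn]

Answer: {druho=-533, flafle=-1969/588, flust=-667, plol_um=-958, snasna=gri, vahorn=-379}


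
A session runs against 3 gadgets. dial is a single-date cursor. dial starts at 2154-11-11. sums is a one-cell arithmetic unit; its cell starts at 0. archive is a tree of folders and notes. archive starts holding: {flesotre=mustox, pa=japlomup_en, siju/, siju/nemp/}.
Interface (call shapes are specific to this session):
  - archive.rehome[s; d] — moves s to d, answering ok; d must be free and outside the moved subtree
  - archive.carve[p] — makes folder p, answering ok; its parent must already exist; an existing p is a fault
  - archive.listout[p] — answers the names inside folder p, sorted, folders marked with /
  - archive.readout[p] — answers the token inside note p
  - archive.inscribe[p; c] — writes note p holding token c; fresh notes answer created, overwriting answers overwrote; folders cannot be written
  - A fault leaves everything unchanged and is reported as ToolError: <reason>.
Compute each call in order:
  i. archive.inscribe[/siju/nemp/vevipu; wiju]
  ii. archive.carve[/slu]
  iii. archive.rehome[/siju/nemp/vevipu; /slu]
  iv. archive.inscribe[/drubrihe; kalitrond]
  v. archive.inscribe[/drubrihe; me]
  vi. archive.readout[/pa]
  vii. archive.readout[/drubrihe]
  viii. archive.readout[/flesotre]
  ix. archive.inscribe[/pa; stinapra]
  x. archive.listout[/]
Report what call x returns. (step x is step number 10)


Do: archive.inscribe[p→/siju/nemp/vevipu; c→wiju]
See: created
Do: archive.carve[p→/slu]
See: ok
Do: archive.rehome[s→/siju/nemp/vevipu; d→/slu]
See: ToolError: exists
Do: archive.inscribe[p→/drubrihe; c→kalitrond]
See: created
Do: archive.inscribe[p→/drubrihe; c→me]
See: overwrote
Do: archive.readout[p→/pa]
See: japlomup_en
Do: archive.readout[p→/drubrihe]
See: me
Do: archive.readout[p→/flesotre]
See: mustox
Do: archive.inscribe[p→/pa; c→stinapra]
See: overwrote
Do: archive.listout[p→/]
See: [drubrihe, flesotre, pa, siju/, slu/]

Answer: [drubrihe, flesotre, pa, siju/, slu/]


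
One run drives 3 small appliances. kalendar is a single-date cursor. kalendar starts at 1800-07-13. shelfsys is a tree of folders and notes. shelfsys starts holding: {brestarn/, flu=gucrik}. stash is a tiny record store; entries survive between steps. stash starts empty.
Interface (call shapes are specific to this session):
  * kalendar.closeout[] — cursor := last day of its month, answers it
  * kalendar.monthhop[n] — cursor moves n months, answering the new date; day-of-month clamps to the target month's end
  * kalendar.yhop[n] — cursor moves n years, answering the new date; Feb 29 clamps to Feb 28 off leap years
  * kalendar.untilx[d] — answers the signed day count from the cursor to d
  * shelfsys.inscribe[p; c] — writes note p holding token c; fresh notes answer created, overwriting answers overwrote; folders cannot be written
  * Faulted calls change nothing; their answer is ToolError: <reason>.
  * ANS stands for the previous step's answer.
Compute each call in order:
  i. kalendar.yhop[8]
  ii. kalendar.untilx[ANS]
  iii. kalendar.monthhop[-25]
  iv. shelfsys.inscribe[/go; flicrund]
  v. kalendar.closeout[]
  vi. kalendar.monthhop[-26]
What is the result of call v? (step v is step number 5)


Answer: 1806-06-30

Derivation:
// 1. kalendar.yhop(n='8') -> 1808-07-13
// 2. kalendar.untilx(d='ANS') -> 0
// 3. kalendar.monthhop(n='-25') -> 1806-06-13
// 4. shelfsys.inscribe(p='/go', c='flicrund') -> created
// 5. kalendar.closeout() -> 1806-06-30
// 6. kalendar.monthhop(n='-26') -> 1804-04-30


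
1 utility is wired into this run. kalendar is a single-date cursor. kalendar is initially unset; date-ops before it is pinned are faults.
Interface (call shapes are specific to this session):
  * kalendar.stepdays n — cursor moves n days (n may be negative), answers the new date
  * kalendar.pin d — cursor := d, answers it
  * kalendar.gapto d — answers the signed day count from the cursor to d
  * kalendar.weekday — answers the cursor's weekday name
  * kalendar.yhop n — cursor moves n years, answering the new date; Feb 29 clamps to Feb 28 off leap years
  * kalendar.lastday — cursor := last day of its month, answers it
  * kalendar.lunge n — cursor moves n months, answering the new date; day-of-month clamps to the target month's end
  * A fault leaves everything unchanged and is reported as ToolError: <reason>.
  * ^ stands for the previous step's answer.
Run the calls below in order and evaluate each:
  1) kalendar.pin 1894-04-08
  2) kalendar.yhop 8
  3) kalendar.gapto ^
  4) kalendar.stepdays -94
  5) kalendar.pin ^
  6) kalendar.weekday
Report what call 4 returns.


==> pin(1894-04-08)
<== 1894-04-08
==> yhop(8)
<== 1902-04-08
==> gapto(^)
<== 0
==> stepdays(-94)
<== 1902-01-04
==> pin(^)
<== 1902-01-04
==> weekday()
<== Saturday

Answer: 1902-01-04


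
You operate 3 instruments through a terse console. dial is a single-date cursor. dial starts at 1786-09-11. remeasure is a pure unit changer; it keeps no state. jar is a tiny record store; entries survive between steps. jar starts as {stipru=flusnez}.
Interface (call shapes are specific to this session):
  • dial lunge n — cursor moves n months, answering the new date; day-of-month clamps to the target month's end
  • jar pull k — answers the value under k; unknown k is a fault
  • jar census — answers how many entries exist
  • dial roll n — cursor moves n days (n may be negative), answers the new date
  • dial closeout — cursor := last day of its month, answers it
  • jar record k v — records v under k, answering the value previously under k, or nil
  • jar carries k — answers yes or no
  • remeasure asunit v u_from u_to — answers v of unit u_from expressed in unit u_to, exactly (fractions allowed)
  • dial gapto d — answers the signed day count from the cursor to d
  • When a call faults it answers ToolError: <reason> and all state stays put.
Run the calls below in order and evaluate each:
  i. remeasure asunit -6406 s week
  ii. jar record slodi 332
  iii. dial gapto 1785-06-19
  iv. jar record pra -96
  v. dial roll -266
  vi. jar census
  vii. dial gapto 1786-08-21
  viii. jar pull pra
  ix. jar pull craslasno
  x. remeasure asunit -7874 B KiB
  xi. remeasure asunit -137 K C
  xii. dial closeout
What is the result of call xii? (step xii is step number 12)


Answer: 1785-12-31

Derivation:
Now I run remeasure asunit(-6406, s, week), and get -3203/302400.
Using jar record(slodi, 332), giving nil.
Now I run dial gapto(1785-06-19), → -449.
Calling jar record(pra, -96), which returns nil.
Using dial roll(-266), and get 1785-12-19.
I call jar census: 3.
Then dial gapto(1786-08-21), giving 245.
Then jar pull(pra), and see -96.
Invoking jar pull(craslasno), giving ToolError: no such key craslasno.
Next I call remeasure asunit(-7874, B, KiB), and observe -3937/512.
I call remeasure asunit(-137, K, C): -8203/20.
Invoking dial closeout, and get 1785-12-31.
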